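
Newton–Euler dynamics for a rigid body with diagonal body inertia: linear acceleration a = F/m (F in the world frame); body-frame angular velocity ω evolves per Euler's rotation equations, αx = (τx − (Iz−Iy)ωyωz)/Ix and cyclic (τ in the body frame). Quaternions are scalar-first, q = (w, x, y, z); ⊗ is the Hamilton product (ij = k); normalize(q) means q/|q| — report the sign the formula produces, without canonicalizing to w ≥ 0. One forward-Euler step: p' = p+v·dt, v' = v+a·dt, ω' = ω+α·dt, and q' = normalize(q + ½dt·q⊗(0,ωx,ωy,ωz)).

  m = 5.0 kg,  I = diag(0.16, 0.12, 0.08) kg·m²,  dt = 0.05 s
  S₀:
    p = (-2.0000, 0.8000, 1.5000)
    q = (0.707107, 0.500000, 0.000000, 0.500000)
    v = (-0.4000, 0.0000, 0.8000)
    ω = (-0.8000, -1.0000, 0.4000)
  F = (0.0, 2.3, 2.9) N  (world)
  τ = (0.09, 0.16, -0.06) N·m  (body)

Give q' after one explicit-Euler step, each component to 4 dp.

2q̇ = q⊗(0,ω) = (0.2000000, -0.0656856, -1.3071070, -0.2171572)
updated quaternion q' = (0.7117, 0.4981, -0.0327, 0.4943)

q' = (0.7117, 0.4981, -0.0327, 0.4943)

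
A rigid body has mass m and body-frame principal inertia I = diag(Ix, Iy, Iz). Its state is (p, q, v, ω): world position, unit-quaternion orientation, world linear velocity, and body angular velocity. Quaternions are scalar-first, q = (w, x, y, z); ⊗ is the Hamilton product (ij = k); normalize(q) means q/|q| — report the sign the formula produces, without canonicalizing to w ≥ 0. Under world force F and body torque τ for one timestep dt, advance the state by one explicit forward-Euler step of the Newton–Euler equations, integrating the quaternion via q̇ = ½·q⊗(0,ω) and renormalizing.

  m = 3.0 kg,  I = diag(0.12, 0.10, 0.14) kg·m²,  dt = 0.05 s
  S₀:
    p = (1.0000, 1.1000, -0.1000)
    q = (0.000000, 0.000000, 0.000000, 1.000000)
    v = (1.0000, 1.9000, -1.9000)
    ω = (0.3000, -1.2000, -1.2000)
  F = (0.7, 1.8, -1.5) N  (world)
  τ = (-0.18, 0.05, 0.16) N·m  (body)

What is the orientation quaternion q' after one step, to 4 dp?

q' = (0.0300, 0.0300, 0.0075, 0.9991)

q⊗(0,ω) = (1.2000000, 1.2000000, 0.3000000, 0.0000000)
q' = normalize(q + ½dt·q⊗(0,ω)) = (0.0300, 0.0300, 0.0075, 0.9991)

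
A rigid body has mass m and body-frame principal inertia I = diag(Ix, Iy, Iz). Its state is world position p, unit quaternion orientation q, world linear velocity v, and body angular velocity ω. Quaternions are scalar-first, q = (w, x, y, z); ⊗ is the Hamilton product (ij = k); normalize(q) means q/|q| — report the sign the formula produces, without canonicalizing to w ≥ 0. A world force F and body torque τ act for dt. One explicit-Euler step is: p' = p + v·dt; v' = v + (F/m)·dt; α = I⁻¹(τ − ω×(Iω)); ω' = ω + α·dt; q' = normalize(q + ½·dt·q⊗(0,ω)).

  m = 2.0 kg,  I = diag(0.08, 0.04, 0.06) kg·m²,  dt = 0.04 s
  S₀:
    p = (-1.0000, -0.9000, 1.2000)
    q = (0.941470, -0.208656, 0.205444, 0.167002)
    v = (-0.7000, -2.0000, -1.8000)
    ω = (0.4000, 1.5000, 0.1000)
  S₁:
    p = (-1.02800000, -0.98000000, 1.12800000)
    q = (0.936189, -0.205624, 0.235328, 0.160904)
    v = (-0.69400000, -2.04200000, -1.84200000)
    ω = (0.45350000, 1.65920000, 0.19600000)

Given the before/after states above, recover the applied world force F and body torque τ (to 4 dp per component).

F = (0.3000, -2.1000, -2.1000)
τ = (0.1100, 0.1600, 0.1200)

Δv = v₁−v₀ = (0.00600000, -0.04200000, -0.04200000)
applied force F = (0.3000, -2.1000, -2.1000)
rate change Δω = (0.05350000, 0.15920000, 0.09600000)
gyro term ω₀×Iω₀ = (0.0030, 0.0008, -0.0240)
applied torque τ = (0.1100, 0.1600, 0.1200)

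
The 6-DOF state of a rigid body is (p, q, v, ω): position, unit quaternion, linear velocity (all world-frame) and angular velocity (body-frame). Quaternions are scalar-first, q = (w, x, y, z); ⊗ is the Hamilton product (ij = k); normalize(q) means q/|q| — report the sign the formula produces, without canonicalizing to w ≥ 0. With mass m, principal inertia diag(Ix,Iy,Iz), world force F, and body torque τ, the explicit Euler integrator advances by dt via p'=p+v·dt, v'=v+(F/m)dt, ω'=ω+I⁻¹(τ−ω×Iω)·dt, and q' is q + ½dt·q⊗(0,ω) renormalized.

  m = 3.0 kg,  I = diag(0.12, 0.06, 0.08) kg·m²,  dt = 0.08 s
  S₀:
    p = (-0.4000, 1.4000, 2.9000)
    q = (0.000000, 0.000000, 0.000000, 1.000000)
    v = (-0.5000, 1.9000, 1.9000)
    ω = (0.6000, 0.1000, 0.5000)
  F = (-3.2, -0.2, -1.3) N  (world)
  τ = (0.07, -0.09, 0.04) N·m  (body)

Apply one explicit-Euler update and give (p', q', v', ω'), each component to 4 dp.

a = (-1.0667, -0.0667, -0.4333)
p' = p + v·dt = (-0.4400, 1.5520, 3.0520)
v + (F/m)dt = (-0.5853, 1.8947, 1.8653)
gyro term ω×Iω = (0.0010, 0.0120, -0.0036)
(τ − ω×Iω)/I = (0.5750, -1.7000, 0.5450)
ω' = ω + α·dt = (0.6460, -0.0360, 0.5436)
2q̇ = q⊗(0,ω) = (-0.5000000, -0.1000000, 0.6000000, 0.0000000)
q' = normalize(q + ½dt·q⊗(0,ω)) = (-0.0200, -0.0040, 0.0240, 0.9995)

p' = (-0.4400, 1.5520, 3.0520)
q' = (-0.0200, -0.0040, 0.0240, 0.9995)
v' = (-0.5853, 1.8947, 1.8653)
ω' = (0.6460, -0.0360, 0.5436)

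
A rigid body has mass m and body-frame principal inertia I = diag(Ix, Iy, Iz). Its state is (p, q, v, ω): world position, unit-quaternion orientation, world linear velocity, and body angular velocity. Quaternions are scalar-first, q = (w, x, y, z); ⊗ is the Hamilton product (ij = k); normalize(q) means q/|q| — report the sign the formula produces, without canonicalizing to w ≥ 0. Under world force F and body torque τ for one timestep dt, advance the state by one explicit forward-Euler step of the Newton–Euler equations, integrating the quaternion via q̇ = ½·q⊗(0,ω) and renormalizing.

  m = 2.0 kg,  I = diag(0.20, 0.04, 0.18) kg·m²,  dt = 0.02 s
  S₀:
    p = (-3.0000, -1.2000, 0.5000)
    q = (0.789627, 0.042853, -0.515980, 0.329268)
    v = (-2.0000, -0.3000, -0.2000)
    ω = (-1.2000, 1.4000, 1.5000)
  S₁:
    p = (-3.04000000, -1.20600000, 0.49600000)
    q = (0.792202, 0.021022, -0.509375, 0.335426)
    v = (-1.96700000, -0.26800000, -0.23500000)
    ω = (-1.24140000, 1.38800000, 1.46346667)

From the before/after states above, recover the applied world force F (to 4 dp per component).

F = (3.3000, 3.2000, -3.5000)

Δv = v₁−v₀ = (0.03300000, 0.03200000, -0.03500000)
applied force F = (3.3000, 3.2000, -3.5000)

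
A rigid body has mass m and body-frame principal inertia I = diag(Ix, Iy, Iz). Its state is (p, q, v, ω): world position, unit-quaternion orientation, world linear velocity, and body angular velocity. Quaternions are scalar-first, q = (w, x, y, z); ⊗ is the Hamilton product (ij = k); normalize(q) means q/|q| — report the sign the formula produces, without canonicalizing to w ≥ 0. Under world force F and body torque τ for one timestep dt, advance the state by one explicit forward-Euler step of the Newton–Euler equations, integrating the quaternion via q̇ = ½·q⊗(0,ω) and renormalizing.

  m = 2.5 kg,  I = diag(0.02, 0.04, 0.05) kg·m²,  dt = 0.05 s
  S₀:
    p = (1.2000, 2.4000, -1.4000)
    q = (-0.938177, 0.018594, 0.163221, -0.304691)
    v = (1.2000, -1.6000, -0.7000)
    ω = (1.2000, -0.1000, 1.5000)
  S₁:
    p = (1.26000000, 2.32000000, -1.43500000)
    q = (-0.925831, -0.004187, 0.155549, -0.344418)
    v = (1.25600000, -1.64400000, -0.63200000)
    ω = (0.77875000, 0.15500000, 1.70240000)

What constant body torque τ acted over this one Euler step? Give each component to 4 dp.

rate change Δω = (-0.42125000, 0.25500000, 0.20240000)
ω₀×(Iω₀) = (-0.0015, -0.0540, -0.0024)
τ = I·(Δω/dt) + ω₀×(Iω₀) = (-0.1700, 0.1500, 0.2000)

τ = (-0.1700, 0.1500, 0.2000)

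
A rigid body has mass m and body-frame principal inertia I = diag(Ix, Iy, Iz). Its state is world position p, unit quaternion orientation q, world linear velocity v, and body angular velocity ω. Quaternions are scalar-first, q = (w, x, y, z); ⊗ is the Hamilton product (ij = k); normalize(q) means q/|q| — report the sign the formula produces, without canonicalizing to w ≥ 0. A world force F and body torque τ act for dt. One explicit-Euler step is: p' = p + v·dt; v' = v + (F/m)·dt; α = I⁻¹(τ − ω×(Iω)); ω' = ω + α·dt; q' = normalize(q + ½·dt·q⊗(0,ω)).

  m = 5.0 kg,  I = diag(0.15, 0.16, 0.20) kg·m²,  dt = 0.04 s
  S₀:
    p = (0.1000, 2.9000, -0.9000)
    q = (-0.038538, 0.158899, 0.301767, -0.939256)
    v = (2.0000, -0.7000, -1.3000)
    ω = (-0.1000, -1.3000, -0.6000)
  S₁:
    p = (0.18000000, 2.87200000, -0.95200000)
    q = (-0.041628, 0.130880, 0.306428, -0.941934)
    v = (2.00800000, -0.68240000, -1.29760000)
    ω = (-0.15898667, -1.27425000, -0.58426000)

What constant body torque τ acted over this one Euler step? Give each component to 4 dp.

Δω = ω₁−ω₀ = (-0.05898667, 0.02575000, 0.01574000)
τ = I·(Δω/dt) + ω₀×(Iω₀) = (-0.1900, 0.1000, 0.0800)

τ = (-0.1900, 0.1000, 0.0800)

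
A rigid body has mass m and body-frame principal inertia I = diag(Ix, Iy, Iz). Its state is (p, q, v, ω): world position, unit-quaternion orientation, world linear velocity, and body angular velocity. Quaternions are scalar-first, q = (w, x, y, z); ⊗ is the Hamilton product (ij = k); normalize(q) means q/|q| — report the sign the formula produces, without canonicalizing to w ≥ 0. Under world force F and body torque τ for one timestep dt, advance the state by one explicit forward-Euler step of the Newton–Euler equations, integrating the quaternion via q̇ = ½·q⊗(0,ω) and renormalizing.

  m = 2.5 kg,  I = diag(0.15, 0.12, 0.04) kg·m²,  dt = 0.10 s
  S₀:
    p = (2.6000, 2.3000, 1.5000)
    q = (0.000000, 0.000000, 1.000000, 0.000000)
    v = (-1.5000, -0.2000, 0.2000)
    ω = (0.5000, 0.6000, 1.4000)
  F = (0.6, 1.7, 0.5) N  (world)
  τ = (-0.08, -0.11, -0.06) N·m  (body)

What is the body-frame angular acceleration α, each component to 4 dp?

ω×(Iω) gyroscopic = (-0.0672, 0.0770, -0.0090)
α = I⁻¹(τ − ω×Iω) = (-0.0853, -1.5583, -1.2750)

α = (-0.0853, -1.5583, -1.2750)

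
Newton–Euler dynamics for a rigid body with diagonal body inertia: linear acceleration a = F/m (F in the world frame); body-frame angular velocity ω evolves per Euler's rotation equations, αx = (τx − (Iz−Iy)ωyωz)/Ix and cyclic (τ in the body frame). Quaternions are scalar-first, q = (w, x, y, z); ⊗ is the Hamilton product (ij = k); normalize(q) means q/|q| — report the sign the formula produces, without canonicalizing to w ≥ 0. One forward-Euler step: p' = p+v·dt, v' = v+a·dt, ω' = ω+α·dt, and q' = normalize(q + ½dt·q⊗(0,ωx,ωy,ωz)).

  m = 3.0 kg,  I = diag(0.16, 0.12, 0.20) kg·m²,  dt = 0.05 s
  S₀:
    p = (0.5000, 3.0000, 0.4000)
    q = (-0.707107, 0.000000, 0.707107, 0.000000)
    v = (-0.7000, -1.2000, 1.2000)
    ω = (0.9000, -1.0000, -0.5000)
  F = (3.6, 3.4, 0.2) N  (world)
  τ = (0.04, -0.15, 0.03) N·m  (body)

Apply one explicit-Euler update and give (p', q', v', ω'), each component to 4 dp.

p' = (0.4650, 2.9400, 0.4600)
q' = (-0.6890, -0.0247, 0.7243, -0.0071)
v' = (-0.6400, -1.1433, 1.2033)
ω' = (0.9000, -1.0700, -0.5015)

α = I⁻¹(τ − ω×Iω) = (0.0000, -1.4000, -0.0300)
ω + α·dt = (0.9000, -1.0700, -0.5015)
q⊗(0,ω) = (0.7071070, -0.9899498, 0.7071070, -0.2828428)
updated quaternion q' = (-0.6890, -0.0247, 0.7243, -0.0071)
a = F/m = (1.2000, 1.1333, 0.0667)
p + v·dt = (0.4650, 2.9400, 0.4600)
v' = v + a·dt = (-0.6400, -1.1433, 1.2033)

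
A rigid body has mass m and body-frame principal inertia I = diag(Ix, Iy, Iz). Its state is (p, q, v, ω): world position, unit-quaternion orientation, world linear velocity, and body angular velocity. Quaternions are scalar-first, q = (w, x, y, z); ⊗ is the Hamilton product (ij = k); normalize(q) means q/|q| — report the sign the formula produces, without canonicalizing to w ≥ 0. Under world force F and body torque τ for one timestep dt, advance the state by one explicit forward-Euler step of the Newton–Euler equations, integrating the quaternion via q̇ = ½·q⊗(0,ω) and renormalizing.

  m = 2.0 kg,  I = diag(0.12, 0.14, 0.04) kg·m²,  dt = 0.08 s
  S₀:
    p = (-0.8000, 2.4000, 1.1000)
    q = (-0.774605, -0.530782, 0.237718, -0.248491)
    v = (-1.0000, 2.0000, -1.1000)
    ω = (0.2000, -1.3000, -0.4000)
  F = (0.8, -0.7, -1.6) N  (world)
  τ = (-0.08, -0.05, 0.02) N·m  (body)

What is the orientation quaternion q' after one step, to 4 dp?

q' = (-0.7608, -0.5529, 0.2671, -0.2101)

q⊗(0,ω) = (0.3157934, -0.5730465, 0.7449755, 0.9523150)
q' = normalize(q + ½dt·q⊗(0,ω)) = (-0.7608, -0.5529, 0.2671, -0.2101)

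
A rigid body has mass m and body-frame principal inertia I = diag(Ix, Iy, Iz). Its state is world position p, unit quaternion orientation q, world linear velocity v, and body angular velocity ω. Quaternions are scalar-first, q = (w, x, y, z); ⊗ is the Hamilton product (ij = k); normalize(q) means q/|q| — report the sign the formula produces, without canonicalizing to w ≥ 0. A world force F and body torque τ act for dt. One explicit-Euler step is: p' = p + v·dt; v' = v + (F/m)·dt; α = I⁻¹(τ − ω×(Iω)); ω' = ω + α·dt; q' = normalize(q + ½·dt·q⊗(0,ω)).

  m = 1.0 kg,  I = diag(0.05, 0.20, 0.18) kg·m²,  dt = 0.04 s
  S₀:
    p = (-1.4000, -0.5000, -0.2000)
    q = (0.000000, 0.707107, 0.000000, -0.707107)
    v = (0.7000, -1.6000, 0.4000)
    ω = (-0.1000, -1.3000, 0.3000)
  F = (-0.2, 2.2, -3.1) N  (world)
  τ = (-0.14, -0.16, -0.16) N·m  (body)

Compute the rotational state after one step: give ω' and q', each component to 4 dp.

gyro term ω×Iω = (0.0078, 0.0039, 0.0195)
α = I⁻¹(τ − ω×Iω) = (-2.9560, -0.8195, -0.9972)
ω + α·dt = (-0.2182, -1.3328, 0.2601)
q⊗(0,ω) = (0.2828428, -0.9192391, -0.1414214, -0.9192391)
q' = normalize(q + ½dt·q⊗(0,ω)) = (0.0057, 0.6885, -0.0028, -0.7252)

ω' = (-0.2182, -1.3328, 0.2601)
q' = (0.0057, 0.6885, -0.0028, -0.7252)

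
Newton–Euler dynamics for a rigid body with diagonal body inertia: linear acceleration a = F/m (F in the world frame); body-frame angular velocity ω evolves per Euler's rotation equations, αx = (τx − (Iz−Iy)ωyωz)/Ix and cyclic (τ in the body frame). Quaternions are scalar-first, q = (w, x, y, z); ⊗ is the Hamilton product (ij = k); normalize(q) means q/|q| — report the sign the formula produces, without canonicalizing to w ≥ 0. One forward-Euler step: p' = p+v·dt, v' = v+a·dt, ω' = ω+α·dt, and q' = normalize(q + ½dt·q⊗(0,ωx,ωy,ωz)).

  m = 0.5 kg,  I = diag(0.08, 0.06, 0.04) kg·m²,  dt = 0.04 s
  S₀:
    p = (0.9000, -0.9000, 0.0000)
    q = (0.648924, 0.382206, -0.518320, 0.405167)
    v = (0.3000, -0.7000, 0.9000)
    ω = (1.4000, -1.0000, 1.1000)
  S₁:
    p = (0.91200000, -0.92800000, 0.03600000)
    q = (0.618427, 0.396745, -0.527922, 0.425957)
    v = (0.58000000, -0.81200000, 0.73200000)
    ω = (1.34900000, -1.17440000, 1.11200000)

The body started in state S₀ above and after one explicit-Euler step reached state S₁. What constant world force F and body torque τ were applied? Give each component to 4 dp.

F = (3.5000, -1.4000, -2.1000)
τ = (-0.0800, -0.2000, 0.0400)

Δv = v₁−v₀ = (0.28000000, -0.11200000, -0.16800000)
applied force F = (3.5000, -1.4000, -2.1000)
rate change Δω = (-0.05100000, -0.17440000, 0.01200000)
precession coupling = (0.0220, 0.0616, 0.0280)
I·α + gyro = (-0.0800, -0.2000, 0.0400)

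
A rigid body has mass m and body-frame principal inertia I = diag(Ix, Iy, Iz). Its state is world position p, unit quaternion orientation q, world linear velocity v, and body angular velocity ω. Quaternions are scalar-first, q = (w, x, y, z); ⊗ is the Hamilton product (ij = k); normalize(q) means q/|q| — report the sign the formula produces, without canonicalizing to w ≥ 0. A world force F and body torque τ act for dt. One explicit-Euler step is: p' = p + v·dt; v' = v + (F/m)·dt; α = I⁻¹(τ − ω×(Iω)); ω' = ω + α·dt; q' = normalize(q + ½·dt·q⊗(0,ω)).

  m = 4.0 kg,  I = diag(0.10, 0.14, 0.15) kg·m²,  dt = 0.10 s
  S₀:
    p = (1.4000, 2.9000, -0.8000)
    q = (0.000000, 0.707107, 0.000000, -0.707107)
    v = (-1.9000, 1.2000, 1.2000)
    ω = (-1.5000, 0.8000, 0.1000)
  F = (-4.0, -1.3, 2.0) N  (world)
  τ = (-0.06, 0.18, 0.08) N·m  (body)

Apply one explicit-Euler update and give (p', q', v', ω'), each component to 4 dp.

p' = (1.2100, 3.0200, -0.6800)
q' = (0.0564, 0.7327, 0.0493, -0.6764)
v' = (-2.0000, 1.1675, 1.2500)
ω' = (-1.5608, 0.9232, 0.1853)

a = F/m = (-1.0000, -0.3250, 0.5000)
p' = p + v·dt = (1.2100, 3.0200, -0.6800)
v + (F/m)dt = (-2.0000, 1.1675, 1.2500)
(τ − ω×Iω)/I = (-0.6080, 1.2321, 0.8533)
ω + α·dt = (-1.5608, 0.9232, 0.1853)
2q̇ = q⊗(0,ω) = (1.1313712, 0.5656856, 0.9899498, 0.5656856)
updated quaternion q' = (0.0564, 0.7327, 0.0493, -0.6764)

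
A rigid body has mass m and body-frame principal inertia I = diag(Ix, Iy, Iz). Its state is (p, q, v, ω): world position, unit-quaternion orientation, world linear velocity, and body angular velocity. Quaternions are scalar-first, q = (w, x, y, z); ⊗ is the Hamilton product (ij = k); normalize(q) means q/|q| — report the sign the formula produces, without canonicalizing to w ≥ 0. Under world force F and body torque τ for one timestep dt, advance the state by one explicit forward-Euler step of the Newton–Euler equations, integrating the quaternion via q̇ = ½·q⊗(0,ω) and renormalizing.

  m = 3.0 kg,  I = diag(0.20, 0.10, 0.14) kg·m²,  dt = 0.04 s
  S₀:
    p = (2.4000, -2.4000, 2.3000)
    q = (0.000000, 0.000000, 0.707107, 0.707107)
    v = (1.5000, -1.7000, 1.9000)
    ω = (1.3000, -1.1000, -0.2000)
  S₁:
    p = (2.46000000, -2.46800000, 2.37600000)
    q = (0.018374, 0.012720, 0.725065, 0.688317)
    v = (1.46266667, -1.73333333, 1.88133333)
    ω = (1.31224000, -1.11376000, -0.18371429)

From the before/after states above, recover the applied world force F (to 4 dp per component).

velocity change Δv = (-0.03733333, -0.03333333, -0.01866667)
m·(v₁−v₀)/dt = (-2.8000, -2.5000, -1.4000)

F = (-2.8000, -2.5000, -1.4000)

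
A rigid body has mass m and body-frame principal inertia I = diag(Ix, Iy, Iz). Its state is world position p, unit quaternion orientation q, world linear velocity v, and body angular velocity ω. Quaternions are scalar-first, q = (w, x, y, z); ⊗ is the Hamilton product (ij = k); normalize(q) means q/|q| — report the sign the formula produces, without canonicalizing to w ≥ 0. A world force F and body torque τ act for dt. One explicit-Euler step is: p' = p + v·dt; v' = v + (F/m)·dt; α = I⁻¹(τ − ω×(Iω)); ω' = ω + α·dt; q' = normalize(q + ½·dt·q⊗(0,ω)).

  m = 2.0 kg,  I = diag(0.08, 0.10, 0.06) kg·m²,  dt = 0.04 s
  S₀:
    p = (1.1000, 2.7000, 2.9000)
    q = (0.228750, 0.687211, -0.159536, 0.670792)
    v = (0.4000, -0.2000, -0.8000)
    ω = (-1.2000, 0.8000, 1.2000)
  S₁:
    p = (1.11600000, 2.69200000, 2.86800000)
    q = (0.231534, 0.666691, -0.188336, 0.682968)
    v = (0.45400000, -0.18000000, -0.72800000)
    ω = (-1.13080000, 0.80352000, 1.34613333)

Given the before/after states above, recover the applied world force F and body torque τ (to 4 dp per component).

rate change Δω = (0.06920000, 0.00352000, 0.14613333)
applied torque τ = (0.1000, -0.0200, 0.2000)
v₁ − v₀ = (0.05400000, 0.02000000, 0.07200000)
applied force F = (2.7000, 1.0000, 3.6000)

F = (2.7000, 1.0000, 3.6000)
τ = (0.1000, -0.0200, 0.2000)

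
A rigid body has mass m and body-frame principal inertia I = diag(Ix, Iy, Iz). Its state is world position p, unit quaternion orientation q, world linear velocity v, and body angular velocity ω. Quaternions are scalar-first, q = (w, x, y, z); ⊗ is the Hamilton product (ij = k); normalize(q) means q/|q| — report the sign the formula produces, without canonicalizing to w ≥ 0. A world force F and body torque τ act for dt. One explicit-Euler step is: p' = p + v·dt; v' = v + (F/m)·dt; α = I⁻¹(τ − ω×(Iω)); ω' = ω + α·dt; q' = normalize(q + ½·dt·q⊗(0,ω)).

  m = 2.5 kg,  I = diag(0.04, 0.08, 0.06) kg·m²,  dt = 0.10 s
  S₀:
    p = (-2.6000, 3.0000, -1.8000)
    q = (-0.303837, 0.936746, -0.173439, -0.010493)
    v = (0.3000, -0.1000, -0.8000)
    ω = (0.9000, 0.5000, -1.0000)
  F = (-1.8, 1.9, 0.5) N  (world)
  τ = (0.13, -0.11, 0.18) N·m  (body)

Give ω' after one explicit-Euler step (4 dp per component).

precession coupling ω×(Iω) = (0.0100, 0.0180, 0.0180)
(τ − ω×Iω)/I = (3.0000, -1.6000, 2.7000)
new body rate ω' = (1.2000, 0.3400, -0.7300)

ω' = (1.2000, 0.3400, -0.7300)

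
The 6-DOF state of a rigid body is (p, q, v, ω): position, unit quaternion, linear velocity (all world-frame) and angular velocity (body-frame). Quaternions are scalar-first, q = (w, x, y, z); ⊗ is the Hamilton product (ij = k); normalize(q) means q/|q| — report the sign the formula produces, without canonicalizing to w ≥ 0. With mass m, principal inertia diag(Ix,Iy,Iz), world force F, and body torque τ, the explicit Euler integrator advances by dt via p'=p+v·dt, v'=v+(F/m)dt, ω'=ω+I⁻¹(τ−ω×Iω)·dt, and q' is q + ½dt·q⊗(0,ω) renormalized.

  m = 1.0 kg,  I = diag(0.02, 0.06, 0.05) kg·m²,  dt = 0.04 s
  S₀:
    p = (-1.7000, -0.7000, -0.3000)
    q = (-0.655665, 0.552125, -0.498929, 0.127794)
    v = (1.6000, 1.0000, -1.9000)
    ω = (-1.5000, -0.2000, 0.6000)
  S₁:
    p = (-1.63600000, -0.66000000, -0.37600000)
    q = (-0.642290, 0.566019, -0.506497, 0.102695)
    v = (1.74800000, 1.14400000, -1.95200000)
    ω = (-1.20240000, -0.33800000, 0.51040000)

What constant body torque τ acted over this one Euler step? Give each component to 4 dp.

ω₁ − ω₀ = (0.29760000, -0.13800000, -0.08960000)
precession coupling = (0.0012, 0.0270, 0.0120)
applied torque τ = (0.1500, -0.1800, -0.1000)

τ = (0.1500, -0.1800, -0.1000)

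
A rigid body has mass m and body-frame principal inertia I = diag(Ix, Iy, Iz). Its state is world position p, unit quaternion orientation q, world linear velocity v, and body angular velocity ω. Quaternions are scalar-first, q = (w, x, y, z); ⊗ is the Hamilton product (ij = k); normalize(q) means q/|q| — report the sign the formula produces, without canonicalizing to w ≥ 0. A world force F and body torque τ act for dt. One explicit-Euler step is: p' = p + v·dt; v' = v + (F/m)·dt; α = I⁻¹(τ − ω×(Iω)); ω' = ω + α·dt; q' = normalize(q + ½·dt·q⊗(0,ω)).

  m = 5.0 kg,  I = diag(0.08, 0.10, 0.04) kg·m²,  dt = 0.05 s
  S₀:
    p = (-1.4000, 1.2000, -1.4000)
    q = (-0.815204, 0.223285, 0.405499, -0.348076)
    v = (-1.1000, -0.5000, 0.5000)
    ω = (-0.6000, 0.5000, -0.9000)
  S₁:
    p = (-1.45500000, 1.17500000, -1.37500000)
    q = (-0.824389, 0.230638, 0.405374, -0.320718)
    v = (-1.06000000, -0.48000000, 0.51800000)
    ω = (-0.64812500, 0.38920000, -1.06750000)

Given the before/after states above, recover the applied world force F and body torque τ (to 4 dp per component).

Δω = ω₁−ω₀ = (-0.04812500, -0.11080000, -0.16750000)
I·α + gyro = (-0.0500, -0.2000, -0.1400)
Δv = v₁−v₀ = (0.04000000, 0.02000000, 0.01800000)
applied force F = (4.0000, 2.0000, 1.8000)

F = (4.0000, 2.0000, 1.8000)
τ = (-0.0500, -0.2000, -0.1400)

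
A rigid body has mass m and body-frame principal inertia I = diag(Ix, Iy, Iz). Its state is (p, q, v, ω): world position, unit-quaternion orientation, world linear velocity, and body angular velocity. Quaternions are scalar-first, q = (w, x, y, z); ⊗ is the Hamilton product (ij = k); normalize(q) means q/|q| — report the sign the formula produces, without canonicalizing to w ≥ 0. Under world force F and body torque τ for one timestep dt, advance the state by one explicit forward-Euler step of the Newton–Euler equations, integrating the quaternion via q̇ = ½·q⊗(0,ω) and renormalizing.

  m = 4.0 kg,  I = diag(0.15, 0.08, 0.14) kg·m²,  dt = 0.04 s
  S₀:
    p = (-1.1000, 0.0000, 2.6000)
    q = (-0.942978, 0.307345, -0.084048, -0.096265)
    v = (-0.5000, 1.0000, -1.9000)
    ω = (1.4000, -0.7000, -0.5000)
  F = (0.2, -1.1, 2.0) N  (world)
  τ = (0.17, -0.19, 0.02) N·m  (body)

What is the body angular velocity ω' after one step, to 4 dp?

ω×(Iω) gyroscopic = (0.0210, -0.0070, 0.0686)
α = I⁻¹(τ − ω×Iω) = (0.9933, -2.2875, -0.3471)
new body rate ω' = (1.4397, -0.7915, -0.5139)

ω' = (1.4397, -0.7915, -0.5139)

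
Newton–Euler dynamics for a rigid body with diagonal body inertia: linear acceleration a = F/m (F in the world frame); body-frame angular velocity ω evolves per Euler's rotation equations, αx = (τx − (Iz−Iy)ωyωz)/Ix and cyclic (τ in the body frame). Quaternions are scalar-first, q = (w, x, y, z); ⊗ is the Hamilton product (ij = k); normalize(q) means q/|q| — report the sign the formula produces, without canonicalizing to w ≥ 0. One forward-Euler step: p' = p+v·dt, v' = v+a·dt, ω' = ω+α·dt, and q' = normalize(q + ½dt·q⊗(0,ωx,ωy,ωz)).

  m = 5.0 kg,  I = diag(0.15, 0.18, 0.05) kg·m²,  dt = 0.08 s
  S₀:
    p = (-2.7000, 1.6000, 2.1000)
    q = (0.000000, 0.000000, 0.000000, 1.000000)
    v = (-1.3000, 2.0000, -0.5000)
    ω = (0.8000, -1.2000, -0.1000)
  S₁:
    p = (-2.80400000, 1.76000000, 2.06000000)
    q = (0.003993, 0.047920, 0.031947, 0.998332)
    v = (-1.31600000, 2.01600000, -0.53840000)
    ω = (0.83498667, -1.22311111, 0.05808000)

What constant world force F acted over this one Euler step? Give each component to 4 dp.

F = (-1.0000, 1.0000, -2.4000)

Δv = v₁−v₀ = (-0.01600000, 0.01600000, -0.03840000)
F = m·Δv/dt = (-1.0000, 1.0000, -2.4000)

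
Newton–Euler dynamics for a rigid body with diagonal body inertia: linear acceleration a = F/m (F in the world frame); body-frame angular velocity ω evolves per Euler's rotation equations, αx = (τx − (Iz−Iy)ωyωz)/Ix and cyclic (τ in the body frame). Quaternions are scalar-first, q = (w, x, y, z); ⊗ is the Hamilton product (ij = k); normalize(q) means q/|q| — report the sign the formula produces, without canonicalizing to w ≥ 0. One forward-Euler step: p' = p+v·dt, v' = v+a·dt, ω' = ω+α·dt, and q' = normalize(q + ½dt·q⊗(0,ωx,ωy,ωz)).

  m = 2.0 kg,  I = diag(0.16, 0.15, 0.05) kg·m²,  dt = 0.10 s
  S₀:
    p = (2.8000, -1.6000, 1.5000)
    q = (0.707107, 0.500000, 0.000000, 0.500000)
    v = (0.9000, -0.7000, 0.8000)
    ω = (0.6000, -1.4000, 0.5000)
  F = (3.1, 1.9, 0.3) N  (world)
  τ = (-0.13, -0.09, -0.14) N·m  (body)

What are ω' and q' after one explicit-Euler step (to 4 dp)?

ω' = (0.4750, -1.4820, 0.2032)
q' = (0.6774, 0.5544, -0.0468, 0.4811)

precession coupling ω×(Iω) = (0.0700, 0.0330, 0.0084)
(τ − ω×Iω)/I = (-1.2500, -0.8200, -2.9680)
ω' = ω + α·dt = (0.4750, -1.4820, 0.2032)
Hamilton product q⊗(0,ω) = (-0.5500000, 1.1242642, -0.9399498, -0.3464465)
q' = normalize(q + ½dt·q⊗(0,ω)) = (0.6774, 0.5544, -0.0468, 0.4811)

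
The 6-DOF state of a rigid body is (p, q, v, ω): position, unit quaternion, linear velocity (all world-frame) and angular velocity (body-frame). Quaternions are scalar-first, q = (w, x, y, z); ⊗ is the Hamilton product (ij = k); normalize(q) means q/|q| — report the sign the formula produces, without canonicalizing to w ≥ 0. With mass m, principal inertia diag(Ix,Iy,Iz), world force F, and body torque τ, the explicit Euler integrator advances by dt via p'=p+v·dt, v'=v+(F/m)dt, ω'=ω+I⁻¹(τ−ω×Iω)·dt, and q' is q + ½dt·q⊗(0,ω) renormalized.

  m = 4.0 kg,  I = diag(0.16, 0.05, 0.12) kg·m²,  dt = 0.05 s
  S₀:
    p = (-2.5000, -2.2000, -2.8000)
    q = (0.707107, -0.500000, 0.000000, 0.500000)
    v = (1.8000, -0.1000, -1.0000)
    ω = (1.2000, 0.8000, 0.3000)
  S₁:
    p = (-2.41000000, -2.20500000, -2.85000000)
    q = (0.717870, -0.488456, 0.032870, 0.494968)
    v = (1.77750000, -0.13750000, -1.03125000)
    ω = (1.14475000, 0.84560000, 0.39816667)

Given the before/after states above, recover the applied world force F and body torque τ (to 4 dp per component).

rate change Δω = (-0.05525000, 0.04560000, 0.09816667)
ω₀×(Iω₀) = (0.0168, 0.0144, -0.1056)
I·α + gyro = (-0.1600, 0.0600, 0.1300)
Δv = v₁−v₀ = (-0.02250000, -0.03750000, -0.03125000)
applied force F = (-1.8000, -3.0000, -2.5000)

F = (-1.8000, -3.0000, -2.5000)
τ = (-0.1600, 0.0600, 0.1300)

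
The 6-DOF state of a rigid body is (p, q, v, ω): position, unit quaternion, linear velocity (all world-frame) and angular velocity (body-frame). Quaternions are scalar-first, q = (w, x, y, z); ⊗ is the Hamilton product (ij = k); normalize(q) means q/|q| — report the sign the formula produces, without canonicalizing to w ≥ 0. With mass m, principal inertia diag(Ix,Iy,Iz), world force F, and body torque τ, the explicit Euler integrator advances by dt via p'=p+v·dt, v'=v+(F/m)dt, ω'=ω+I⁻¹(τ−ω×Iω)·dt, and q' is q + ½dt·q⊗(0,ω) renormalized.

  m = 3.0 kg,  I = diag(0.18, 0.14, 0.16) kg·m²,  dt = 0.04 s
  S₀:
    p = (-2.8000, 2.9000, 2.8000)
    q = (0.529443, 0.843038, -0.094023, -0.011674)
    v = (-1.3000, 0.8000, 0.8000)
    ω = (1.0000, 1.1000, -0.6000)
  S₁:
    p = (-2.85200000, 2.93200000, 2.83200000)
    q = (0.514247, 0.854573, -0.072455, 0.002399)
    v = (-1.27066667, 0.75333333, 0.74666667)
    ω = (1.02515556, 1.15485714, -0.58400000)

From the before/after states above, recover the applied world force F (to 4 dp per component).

F = (2.2000, -3.5000, -4.0000)

Δv = v₁−v₀ = (0.02933333, -0.04666667, -0.05333333)
F = m·Δv/dt = (2.2000, -3.5000, -4.0000)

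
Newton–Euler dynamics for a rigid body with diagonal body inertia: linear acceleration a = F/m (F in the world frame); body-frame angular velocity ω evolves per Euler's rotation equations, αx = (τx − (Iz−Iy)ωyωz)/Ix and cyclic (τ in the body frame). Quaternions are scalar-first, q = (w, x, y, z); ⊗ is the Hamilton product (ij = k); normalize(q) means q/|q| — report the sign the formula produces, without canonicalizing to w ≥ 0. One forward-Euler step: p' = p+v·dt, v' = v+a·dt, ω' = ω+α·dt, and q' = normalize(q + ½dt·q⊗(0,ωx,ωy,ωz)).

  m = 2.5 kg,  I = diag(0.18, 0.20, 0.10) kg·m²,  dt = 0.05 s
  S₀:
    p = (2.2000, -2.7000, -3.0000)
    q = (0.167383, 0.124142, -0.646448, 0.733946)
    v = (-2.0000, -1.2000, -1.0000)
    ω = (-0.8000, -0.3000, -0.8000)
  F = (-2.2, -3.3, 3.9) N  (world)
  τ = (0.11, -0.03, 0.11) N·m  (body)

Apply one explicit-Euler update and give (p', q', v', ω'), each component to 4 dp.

p' = (2.1000, -2.7600, -3.0500)
q' = (0.1796, 0.1392, -0.6596, 0.7164)
v' = (-2.0440, -1.2660, -0.9220)
ω' = (-0.7628, -0.3203, -0.7474)

a = (-0.8800, -1.3200, 1.5600)
new position p' = (2.1000, -2.7600, -3.0500)
v + (F/m)dt = (-2.0440, -1.2660, -0.9220)
ω×(Iω) gyroscopic = (-0.0240, 0.0512, 0.0048)
α = I⁻¹(τ − ω×Iω) = (0.7444, -0.4060, 1.0520)
new body rate ω' = (-0.7628, -0.3203, -0.7474)
q⊗(0,ω) = (0.4925360, 0.6034358, -0.5380581, -0.6883074)
updated quaternion q' = (0.1796, 0.1392, -0.6596, 0.7164)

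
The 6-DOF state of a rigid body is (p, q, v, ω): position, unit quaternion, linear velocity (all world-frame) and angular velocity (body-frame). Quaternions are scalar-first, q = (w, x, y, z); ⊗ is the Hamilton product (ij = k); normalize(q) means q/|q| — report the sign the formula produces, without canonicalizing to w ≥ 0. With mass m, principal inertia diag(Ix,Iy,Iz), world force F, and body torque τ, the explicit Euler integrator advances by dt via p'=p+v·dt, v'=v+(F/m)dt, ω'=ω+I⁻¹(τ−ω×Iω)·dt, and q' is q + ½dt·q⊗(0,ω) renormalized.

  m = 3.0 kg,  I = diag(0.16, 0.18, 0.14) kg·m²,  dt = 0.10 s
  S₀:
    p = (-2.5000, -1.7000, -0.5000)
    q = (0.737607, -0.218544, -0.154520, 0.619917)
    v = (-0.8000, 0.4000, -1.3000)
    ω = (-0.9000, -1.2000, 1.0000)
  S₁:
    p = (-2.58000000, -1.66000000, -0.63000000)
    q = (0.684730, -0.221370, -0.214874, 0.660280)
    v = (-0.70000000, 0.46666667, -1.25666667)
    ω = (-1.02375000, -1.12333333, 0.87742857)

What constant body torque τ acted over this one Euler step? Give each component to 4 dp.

Δω = ω₁−ω₀ = (-0.12375000, 0.07666667, -0.12257143)
τ = I·(Δω/dt) + ω₀×(Iω₀) = (-0.1500, 0.1200, -0.1500)

τ = (-0.1500, 0.1200, -0.1500)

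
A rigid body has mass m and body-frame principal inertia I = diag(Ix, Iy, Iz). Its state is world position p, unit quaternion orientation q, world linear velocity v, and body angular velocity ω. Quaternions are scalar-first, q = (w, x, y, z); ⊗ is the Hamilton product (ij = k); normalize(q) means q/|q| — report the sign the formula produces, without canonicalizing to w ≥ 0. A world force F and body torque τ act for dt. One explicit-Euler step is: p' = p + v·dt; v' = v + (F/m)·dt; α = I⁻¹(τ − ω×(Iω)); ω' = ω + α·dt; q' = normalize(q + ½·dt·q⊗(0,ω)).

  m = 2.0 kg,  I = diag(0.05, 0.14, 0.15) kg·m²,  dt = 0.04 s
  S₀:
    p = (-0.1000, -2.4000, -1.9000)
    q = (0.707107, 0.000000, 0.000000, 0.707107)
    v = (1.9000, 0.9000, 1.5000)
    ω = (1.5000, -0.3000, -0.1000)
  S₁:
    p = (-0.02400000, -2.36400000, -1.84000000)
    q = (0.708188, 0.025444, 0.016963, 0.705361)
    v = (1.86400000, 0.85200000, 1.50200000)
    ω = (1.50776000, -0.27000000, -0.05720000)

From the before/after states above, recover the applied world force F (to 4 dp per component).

F = (-1.8000, -2.4000, 0.1000)

v₁ − v₀ = (-0.03600000, -0.04800000, 0.00200000)
applied force F = (-1.8000, -2.4000, 0.1000)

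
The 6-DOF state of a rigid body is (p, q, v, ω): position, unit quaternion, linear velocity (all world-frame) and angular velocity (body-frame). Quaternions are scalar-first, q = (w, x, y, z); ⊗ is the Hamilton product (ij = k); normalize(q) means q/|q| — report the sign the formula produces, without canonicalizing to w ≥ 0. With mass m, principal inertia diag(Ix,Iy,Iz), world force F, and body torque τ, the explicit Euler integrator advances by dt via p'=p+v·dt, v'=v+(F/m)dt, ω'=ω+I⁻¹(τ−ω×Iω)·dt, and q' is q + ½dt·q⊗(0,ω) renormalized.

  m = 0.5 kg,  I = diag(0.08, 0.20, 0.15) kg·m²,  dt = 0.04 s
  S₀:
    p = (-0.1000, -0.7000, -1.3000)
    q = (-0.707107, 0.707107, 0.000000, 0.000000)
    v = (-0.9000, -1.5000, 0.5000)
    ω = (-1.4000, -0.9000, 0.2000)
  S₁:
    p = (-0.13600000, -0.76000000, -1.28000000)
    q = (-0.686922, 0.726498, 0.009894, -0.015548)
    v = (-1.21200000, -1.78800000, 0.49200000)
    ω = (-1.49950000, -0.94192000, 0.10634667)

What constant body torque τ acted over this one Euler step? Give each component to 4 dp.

ω₁ − ω₀ = (-0.09950000, -0.04192000, -0.09365333)
applied torque τ = (-0.1900, -0.1900, -0.2000)

τ = (-0.1900, -0.1900, -0.2000)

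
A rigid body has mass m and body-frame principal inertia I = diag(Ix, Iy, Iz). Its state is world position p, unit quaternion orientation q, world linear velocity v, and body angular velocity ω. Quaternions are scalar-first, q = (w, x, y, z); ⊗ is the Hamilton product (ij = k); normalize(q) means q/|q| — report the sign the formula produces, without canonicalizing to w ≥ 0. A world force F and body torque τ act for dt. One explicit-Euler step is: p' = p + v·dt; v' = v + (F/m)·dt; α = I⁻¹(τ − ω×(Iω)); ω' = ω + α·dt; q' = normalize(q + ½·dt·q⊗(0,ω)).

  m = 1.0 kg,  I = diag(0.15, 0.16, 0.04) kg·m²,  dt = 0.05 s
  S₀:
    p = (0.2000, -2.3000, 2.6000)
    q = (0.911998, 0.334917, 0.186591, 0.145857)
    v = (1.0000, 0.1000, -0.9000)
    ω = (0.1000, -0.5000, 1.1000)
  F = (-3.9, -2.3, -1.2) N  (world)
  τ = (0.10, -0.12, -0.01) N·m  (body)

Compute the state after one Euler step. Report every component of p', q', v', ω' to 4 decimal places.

(τ − ω×Iω)/I = (0.2267, -0.8256, -0.2375)
ω + α·dt = (0.1113, -0.5413, 1.0881)
2q̇ = q⊗(0,ω) = (-0.1006389, 0.3693784, -0.8098220, 0.8170802)
updated quaternion q' = (0.9091, 0.3440, 0.1663, 0.1662)
p + v·dt = (0.2500, -2.2950, 2.5550)
v' = v + a·dt = (0.8050, -0.0150, -0.9600)

p' = (0.2500, -2.2950, 2.5550)
q' = (0.9091, 0.3440, 0.1663, 0.1662)
v' = (0.8050, -0.0150, -0.9600)
ω' = (0.1113, -0.5413, 1.0881)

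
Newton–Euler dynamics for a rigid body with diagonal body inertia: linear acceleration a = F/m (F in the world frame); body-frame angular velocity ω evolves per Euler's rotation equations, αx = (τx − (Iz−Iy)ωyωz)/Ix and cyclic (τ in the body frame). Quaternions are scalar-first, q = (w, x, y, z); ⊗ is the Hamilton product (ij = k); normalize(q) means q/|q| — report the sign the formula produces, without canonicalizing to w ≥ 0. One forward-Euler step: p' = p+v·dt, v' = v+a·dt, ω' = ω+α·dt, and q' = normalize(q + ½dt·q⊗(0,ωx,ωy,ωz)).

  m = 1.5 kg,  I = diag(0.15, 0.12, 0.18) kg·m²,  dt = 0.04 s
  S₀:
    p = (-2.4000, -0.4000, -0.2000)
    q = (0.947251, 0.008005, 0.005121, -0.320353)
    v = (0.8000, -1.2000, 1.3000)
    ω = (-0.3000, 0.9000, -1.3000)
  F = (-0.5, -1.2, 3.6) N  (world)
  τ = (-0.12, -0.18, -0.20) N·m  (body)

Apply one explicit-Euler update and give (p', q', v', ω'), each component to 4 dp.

p' = (-2.3680, -0.4480, -0.1480)
q' = (0.9384, 0.0080, 0.0243, -0.3446)
v' = (0.7867, -1.2320, 1.3960)
ω' = (-0.3133, 0.8439, -1.3462)

p + v·dt = (-2.3680, -0.4480, -0.1480)
new velocity v' = (0.7867, -1.2320, 1.3960)
ω×(Iω) gyroscopic = (-0.0702, -0.0117, 0.0081)
angular accel α = (-0.3320, -1.4025, -1.1561)
new body rate ω' = (-0.3133, 0.8439, -1.3462)
2q̇ = q⊗(0,ω) = (-0.4186663, -0.0025149, 0.9590383, -1.2226855)
q + ½dt·q⊗(0,ω), renormalized = (0.9384, 0.0080, 0.0243, -0.3446)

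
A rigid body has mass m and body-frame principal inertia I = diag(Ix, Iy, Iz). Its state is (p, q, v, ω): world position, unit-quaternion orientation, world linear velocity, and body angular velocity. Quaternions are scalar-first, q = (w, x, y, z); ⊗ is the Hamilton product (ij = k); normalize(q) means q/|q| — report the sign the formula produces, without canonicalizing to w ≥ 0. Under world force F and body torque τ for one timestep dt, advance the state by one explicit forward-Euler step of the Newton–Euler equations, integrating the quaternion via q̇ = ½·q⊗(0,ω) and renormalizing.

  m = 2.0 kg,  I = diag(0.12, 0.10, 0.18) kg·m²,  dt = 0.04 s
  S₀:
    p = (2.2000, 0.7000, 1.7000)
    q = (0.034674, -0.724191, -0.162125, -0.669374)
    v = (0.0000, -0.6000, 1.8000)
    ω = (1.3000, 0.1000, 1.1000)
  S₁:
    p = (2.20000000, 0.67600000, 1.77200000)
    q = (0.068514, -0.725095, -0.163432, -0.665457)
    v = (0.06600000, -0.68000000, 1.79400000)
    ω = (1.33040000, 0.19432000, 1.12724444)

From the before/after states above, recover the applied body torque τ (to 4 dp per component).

τ = (0.1000, 0.1500, 0.1200)

ω₁ − ω₀ = (0.03040000, 0.09432000, 0.02724444)
gyro term ω₀×Iω₀ = (0.0088, -0.0858, -0.0026)
I·α + gyro = (0.1000, 0.1500, 0.1200)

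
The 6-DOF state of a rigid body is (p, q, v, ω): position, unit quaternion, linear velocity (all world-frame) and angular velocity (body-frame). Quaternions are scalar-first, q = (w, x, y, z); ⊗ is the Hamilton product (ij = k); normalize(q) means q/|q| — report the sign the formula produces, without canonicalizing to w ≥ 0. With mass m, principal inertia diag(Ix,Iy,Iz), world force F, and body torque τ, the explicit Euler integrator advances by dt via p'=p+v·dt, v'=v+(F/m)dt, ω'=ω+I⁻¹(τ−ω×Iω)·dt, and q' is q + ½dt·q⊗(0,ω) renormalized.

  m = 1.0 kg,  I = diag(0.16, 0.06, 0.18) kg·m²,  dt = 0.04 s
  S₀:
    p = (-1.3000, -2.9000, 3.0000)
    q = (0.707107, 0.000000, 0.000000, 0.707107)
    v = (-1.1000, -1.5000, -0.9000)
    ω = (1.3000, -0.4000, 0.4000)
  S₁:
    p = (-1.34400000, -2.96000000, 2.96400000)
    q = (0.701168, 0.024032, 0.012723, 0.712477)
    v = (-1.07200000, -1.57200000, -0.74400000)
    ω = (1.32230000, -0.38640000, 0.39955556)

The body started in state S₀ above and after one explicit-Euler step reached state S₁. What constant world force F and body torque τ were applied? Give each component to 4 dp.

ω₁ − ω₀ = (0.02230000, 0.01360000, -0.00044444)
precession coupling = (-0.0192, -0.0104, 0.0520)
τ = I·(Δω/dt) + ω₀×(Iω₀) = (0.0700, 0.0100, 0.0500)
Δv = v₁−v₀ = (0.02800000, -0.07200000, 0.15600000)
applied force F = (0.7000, -1.8000, 3.9000)

F = (0.7000, -1.8000, 3.9000)
τ = (0.0700, 0.0100, 0.0500)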